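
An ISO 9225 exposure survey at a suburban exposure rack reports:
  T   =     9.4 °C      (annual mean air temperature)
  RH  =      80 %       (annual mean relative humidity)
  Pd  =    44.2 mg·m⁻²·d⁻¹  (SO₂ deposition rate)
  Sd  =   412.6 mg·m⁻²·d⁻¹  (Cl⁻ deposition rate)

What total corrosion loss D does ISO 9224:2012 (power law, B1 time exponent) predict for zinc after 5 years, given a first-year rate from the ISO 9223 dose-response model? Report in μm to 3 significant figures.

D(5) = 18.3 μm

zinc: f(T) = +0.038·(T−10) [T≤10 °C] = -0.0228
  SO₂ term: 0.0129·44.2^0.44·exp(0.046·80-0.0228) = 2.648
  Cl⁻ term: 0.0175·412.6^0.57·exp(0.008·80+0.085·9.4) = 2.285
  sum: 2.648 + 2.285 → r_corr = 4.933 μm/a
Long-term exponent b (ISO 9224 Table 2, B1) = 0.813
  D(5) = 4.933 × 5^0.813 = 4.933 × 3.701 = 18.25 μm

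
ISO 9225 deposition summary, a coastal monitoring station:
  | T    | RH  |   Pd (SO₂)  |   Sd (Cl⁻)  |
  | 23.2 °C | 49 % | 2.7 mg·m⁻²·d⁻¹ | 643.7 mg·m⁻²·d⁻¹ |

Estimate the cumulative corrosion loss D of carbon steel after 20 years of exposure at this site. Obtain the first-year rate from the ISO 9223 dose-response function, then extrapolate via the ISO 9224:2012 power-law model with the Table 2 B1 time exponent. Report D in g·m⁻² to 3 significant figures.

carbon steel: f(T) = -0.054·(T−10) [T>10 °C] = -0.7128
  Pd branch = 1.77·Pd^0.52·e^(0.02·RH+f) = 3.875 μm/a
  Cl⁻ term: 0.102·643.7^0.62·exp(0.033·49+0.04·23.2) = 71.66
  sum: 3.875 + 71.66 → r_corr = 75.53 μm/a
Power-law: D(20) = r_corr · 20^0.523
  D(20) = 75.53 × 20^0.523 = 75.53 × 4.791 = 361.9 μm
  Mass loss = 361.9 μm × 7.85 g/cm³ = 2841 g·m⁻²

D(20) = 2.84e+03 g·m⁻²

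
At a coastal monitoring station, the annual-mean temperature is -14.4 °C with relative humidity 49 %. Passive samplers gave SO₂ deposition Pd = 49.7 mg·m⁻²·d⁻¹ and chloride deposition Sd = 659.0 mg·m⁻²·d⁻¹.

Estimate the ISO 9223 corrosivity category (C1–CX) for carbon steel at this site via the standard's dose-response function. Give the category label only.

C2

carbon steel: T≤10 °C ⇒ hinge +0.150·(-14.4−10) = -3.6600
  Pd branch = 1.77·Pd^0.52·e^(0.02·RH+f) = 0.9251 μm/a
  Cl⁻ term: 0.102·659.0^0.62·exp(0.033·49+0.04·-14.4) = 16.16
  sum: 0.9251 + 16.16 → r_corr = 17.08 μm/a
ISO 9223 Table 2 (carbon steel): 1.3 < 17.1 ≤ 25 μm/a ⇒ C2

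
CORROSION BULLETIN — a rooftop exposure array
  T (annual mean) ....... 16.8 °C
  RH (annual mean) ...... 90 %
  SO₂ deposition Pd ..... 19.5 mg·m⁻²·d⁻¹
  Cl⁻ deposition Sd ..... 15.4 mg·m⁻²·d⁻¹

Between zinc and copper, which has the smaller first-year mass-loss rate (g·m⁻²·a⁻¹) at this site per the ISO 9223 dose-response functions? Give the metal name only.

zinc

zinc: f(T) = -0.071·(T−10) [T>10 °C] = -0.4828
  sulphur-dioxide contribution → 1.847 μm/a
  chloride contribution → 0.7125 μm/a
  ⇒ r_corr(zinc) = 2.56 μm/a
  mass loss = 2.56 μm/a × 7.14 g/cm³ = 18.28 g·m⁻²·a⁻¹
copper: f(T) = -0.080·(T−10) [T>10 °C] = -0.5440
  sulphur-dioxide contribution → 1.348 μm/a
  chloride contribution → 1.247 μm/a
  total first-year rate 2.595 μm/a
  mass loss = 2.595 μm/a × 8.96 g/cm³ = 23.25 g·m⁻²·a⁻¹
Ordering by g·m⁻²·a⁻¹: copper (23.2) > zinc (18.3)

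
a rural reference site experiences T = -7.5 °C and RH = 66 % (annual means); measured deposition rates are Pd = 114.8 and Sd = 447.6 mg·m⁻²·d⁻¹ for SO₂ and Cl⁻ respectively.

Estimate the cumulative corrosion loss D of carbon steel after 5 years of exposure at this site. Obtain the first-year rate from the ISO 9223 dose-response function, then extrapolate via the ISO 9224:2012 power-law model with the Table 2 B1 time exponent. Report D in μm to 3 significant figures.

D(5) = 81.2 μm

carbon steel: f(T) = +0.150·(T−10) [T≤10 °C] = -2.6250
  sulphur-dioxide contribution → 5.654 μm/a
  chloride contribution → 29.36 μm/a
  ⇒ r_corr(carbon steel) = 35.01 μm/a
ISO 9224: D(t) = r_corr · t^b with b = 0.523 (carbon steel, B1)
  D(5) = 35.01 × 5^0.523 = 35.01 × 2.32 = 81.25 μm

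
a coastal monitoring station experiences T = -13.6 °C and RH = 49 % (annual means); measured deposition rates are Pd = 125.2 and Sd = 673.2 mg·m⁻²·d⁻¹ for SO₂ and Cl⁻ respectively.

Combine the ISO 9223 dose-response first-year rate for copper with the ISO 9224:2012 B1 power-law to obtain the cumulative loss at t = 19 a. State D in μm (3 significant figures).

copper: T≤10 °C ⇒ hinge +0.126·(-13.6−10) = -2.9736
  SO₂ term: 0.0053·125.2^0.26·exp(0.059·49-2.9736) = 0.01713
  Cl⁻ term: 0.01025·673.2^0.27·exp(0.036·49+0.049·-13.6) = 0.1782
  r_corr = 0.01713 + 0.1782 = 0.1954 μm/a
ISO 9224: D(t) = r_corr · t^b with b = 0.667 (copper, B1)
  D(19) = 0.1954 × 19^0.667 = 0.1954 × 7.127 = 1.392 μm

D(19) = 1.39 μm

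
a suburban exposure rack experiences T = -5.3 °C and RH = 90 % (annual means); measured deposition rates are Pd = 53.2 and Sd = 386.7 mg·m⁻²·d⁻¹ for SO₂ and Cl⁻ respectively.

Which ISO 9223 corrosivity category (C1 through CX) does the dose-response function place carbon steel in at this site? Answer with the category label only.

C4

carbon steel: temperature factor f = +0.150·(-15.3) = -2.2950
  sulphur-dioxide contribution → 8.521 μm/a
  chloride contribution → 64.65 μm/a
  ⇒ r_corr(carbon steel) = 73.17 μm/a
ISO 9223 Table 2 (carbon steel): 50 < 73.2 ≤ 80 μm/a ⇒ C4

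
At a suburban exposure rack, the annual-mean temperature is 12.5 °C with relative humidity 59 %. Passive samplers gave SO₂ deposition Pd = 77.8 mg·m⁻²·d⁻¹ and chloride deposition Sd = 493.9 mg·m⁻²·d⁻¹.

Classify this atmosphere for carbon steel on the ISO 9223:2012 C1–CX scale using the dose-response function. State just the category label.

C5

carbon steel: T>10 °C ⇒ hinge -0.054·(12.5−10) = -0.1350
  Pd branch = 1.77·Pd^0.52·e^(0.02·RH+f) = 48.43 μm/a
  Cl⁻ term: 0.102·493.9^0.62·exp(0.033·59+0.04·12.5) = 55.13
  r_corr = 48.43 + 55.13 = 103.6 μm/a
ISO 9223 Table 2 (carbon steel): 80 < 104 ≤ 200 μm/a ⇒ C5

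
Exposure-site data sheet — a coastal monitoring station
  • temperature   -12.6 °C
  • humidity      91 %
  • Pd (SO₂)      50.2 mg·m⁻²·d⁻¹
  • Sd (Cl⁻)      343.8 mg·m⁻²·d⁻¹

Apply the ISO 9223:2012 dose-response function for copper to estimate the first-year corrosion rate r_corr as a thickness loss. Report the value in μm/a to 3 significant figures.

r_corr = 0.891 μm/a

copper: f(T) = +0.126·(T−10) [T≤10 °C] = -2.8476
  sulphur-dioxide contribution → 0.1826 μm/a
  chloride contribution → 0.7082 μm/a
  ⇒ r_corr(copper) = 0.8908 μm/a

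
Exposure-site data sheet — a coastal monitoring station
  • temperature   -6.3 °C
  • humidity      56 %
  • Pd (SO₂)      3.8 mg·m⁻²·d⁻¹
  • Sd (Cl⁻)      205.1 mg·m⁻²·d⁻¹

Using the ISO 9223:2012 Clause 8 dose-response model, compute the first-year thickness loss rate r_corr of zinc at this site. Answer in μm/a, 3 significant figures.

r_corr = 0.498 μm/a

zinc: temperature factor f = +0.038·(-16.3) = -0.6194
  sulphur-dioxide contribution → 0.1642 μm/a
  chloride contribution → 0.3333 μm/a
  ⇒ r_corr(zinc) = 0.4975 μm/a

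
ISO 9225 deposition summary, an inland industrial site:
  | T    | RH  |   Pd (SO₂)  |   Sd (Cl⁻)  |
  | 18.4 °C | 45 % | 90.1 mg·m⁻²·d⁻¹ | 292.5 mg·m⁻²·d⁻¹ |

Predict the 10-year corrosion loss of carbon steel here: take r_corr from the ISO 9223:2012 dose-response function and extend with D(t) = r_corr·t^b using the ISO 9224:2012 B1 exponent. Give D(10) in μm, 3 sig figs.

D(10) = 202 μm

carbon steel: T>10 °C ⇒ hinge -0.054·(18.4−10) = -0.4536
  sulphur-dioxide contribution → 28.73 μm/a
  chloride contribution → 31.78 μm/a
  total first-year rate 60.51 μm/a
Power-law: D(10) = r_corr · 10^0.523
  D(10) = 60.51 × 10^0.523 = 60.51 × 3.334 = 201.8 μm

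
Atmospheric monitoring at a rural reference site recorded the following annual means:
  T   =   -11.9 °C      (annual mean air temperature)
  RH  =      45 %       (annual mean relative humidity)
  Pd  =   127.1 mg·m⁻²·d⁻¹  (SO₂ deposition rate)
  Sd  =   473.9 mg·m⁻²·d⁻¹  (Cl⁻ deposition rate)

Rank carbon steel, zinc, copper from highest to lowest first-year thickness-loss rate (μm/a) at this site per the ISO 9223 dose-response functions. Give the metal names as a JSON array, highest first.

carbon steel: T≤10 °C ⇒ hinge +0.150·(-11.9−10) = -3.2850
  sulphur-dioxide contribution → 2.025 μm/a
  chloride contribution → 12.76 μm/a
  total first-year rate 14.78 μm/a
zinc: temperature factor f = +0.038·(-21.9) = -0.8322
  sulphur-dioxide contribution → 0.375 μm/a
  chloride contribution → 0.3057 μm/a
  ⇒ r_corr(zinc) = 0.6806 μm/a
copper: temperature factor f = +0.126·(-21.9) = -2.7594
  sulphur-dioxide contribution → 0.01683 μm/a
  chloride contribution → 0.1526 μm/a
  ⇒ r_corr(copper) = 0.1694 μm/a
Ordering by μm/a: carbon steel (14.8) > zinc (0.681) > copper (0.169)

["carbon steel", "zinc", "copper"]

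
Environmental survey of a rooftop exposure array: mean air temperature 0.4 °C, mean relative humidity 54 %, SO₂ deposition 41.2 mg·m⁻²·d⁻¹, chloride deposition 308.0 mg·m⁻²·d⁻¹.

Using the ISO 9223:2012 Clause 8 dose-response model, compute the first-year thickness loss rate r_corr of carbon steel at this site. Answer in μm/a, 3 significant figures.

carbon steel: f(T) = +0.150·(T−10) [T≤10 °C] = -1.4400
  sulphur-dioxide contribution → 8.538 μm/a
  chloride contribution → 21.5 μm/a
  ⇒ r_corr(carbon steel) = 30.03 μm/a

r_corr = 30.0 μm/a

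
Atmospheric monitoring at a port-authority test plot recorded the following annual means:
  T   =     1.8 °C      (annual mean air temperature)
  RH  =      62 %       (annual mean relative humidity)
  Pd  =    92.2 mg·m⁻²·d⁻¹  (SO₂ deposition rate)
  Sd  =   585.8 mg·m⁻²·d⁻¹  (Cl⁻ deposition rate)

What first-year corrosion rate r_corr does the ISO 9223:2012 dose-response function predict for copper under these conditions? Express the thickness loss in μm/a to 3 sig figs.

copper: temperature factor f = +0.126·(-8.2) = -1.0332
  sulphur-dioxide contribution → 0.2372 μm/a
  chloride contribution → 0.583 μm/a
  total first-year rate 0.8202 μm/a

r_corr = 0.820 μm/a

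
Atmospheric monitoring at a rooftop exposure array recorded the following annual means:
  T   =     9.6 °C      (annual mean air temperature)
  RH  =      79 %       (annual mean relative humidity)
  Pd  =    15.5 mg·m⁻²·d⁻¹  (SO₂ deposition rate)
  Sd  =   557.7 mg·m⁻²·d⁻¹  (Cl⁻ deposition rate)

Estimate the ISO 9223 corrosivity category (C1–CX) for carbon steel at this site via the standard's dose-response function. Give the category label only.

carbon steel: f(T) = +0.150·(T−10) [T≤10 °C] = -0.0600
  Pd branch = 1.77·Pd^0.52·e^(0.02·RH+f) = 33.66 μm/a
  Cl⁻ term: 0.102·557.7^0.62·exp(0.033·79+0.04·9.6) = 102.4
  r_corr = 33.66 + 102.4 = 136.1 μm/a
136 μm/a falls in (80, 200] for carbon steel → category C5

C5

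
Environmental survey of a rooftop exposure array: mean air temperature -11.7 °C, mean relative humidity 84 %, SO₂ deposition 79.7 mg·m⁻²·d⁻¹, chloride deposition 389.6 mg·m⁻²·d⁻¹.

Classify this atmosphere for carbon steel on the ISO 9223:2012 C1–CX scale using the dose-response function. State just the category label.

carbon steel: T≤10 °C ⇒ hinge +0.150·(-11.7−10) = -3.2550
  SO₂ term: 1.77·79.7^0.52·exp(0.02·84-3.2550) = 3.57
  Sd branch = 0.102·Sd^0.62·e^(0.033·RH+0.04·T) = 41.25 μm/a
  r_corr = 3.57 + 41.25 = 44.82 μm/a
Category bounds: 25…50 μm/a bracket r_corr ⇒ C3

C3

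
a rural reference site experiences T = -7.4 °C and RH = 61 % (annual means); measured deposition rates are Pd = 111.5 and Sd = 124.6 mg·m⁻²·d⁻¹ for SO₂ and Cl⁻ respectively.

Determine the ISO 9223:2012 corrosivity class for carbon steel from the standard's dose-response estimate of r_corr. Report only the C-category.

C2

carbon steel: T≤10 °C ⇒ hinge +0.150·(-7.4−10) = -2.6100
  SO₂ term: 1.77·111.5^0.52·exp(0.02·61-2.6100) = 5.115
  Sd branch = 0.102·Sd^0.62·e^(0.033·RH+0.04·T) = 11.31 μm/a
  r_corr = 5.115 + 11.31 = 16.43 μm/a
16.4 μm/a falls in (1.3, 25] for carbon steel → category C2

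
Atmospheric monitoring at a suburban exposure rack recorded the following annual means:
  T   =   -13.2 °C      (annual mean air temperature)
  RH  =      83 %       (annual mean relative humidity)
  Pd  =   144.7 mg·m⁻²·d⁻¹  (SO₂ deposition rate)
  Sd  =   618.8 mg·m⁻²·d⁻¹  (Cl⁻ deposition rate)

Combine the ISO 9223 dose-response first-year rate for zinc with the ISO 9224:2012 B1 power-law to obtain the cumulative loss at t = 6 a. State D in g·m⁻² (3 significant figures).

D(6) = 79.7 g·m⁻²

zinc: temperature factor f = +0.038·(-23.2) = -0.8816
  Pd branch = 0.0129·Pd^0.44·e^(0.046·RH+f) = 2.17 μm/a
  Sd branch = 0.0175·Sd^0.57·e^(0.008·RH+0.085·T) = 0.4318 μm/a
  r_corr = 2.17 + 0.4318 = 2.602 μm/a
ISO 9224: D(t) = r_corr · t^b with b = 0.813 (zinc, B1)
  D(6) = 2.602 × 6^0.813 = 2.602 × 4.292 = 11.17 μm
  Mass loss = 11.17 μm × 7.14 g/cm³ = 79.73 g·m⁻²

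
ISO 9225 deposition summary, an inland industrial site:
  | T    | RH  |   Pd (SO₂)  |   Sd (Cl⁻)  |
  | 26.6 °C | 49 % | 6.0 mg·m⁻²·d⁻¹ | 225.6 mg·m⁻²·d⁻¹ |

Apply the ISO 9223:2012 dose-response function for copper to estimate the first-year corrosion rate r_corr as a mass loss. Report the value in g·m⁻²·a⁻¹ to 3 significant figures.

r_corr = 8.88 g·m⁻²·a⁻¹

copper: f(T) = -0.080·(T−10) [T>10 °C] = -1.3280
  sulphur-dioxide contribution → 0.04031 μm/a
  chloride contribution → 0.9512 μm/a
  ⇒ r_corr(copper) = 0.9915 μm/a
Convert to mass loss: 0.9915 μm/a × 8.96 g/cm³ = 8.884 g·m⁻²·a⁻¹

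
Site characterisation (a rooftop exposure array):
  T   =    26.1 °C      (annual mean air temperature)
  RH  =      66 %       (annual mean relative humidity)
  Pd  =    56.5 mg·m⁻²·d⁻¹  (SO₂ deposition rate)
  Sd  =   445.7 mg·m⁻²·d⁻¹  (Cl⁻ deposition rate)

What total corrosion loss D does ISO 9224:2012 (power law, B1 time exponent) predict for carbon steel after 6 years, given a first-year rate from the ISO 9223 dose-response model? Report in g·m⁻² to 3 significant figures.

D(6) = 2.70e+03 g·m⁻²

carbon steel: temperature factor f = -0.054·(16.1) = -0.8694
  sulphur-dioxide contribution → 22.63 μm/a
  chloride contribution → 112.3 μm/a
  total first-year rate 134.9 μm/a
Power-law: D(6) = r_corr · 6^0.523
  D(6) = 134.9 × 6^0.523 = 134.9 × 2.553 = 344.4 μm
  Mass loss = 344.4 μm × 7.85 g/cm³ = 2703 g·m⁻²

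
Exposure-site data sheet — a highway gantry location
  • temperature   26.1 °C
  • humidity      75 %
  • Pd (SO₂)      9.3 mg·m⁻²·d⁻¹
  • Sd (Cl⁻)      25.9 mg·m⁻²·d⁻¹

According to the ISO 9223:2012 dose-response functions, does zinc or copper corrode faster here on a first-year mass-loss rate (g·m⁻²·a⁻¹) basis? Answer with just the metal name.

zinc

zinc: f(T) = -0.071·(T−10) [T>10 °C] = -1.1431
  SO₂ term: 0.0129·9.3^0.44·exp(0.046·75-1.1431) = 0.3456
  Cl⁻ term: 0.0175·25.9^0.57·exp(0.008·75+0.085·26.1) = 1.874
  sum: 0.3456 + 1.874 → r_corr = 2.219 μm/a
  mass loss = 2.219 μm/a × 7.14 g/cm³ = 15.85 g·m⁻²·a⁻¹
copper: f(T) = -0.080·(T−10) [T>10 °C] = -1.2880
  Pd branch = 0.0053·Pd^0.26·e^(0.059·RH+f) = 0.218 μm/a
  Cl⁻ term: 0.01025·25.9^0.27·exp(0.036·75+0.049·26.1) = 1.319
  sum: 0.218 + 1.319 → r_corr = 1.537 μm/a
  mass loss = 1.537 μm/a × 8.96 g/cm³ = 13.77 g·m⁻²·a⁻¹
Ordering by g·m⁻²·a⁻¹: zinc (15.8) > copper (13.8)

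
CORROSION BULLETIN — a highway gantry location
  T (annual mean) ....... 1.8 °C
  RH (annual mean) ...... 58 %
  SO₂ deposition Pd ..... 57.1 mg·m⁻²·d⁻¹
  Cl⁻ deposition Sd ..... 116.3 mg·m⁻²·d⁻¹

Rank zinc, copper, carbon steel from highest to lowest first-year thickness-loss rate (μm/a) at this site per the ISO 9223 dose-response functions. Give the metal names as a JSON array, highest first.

zinc: temperature factor f = +0.038·(-8.2) = -0.3116
  Pd branch = 0.0129·Pd^0.44·e^(0.046·RH+f) = 0.807 μm/a
  Sd branch = 0.0175·Sd^0.57·e^(0.008·RH+0.085·T) = 0.488 μm/a
  sum: 0.807 + 0.488 → r_corr = 1.295 μm/a
copper: temperature factor f = +0.126·(-8.2) = -1.0332
  SO₂ term: 0.0053·57.1^0.26·exp(0.059·58-1.0332) = 0.1654
  Sd branch = 0.01025·Sd^0.27·e^(0.036·RH+0.049·T) = 0.3262 μm/a
  sum: 0.1654 + 0.3262 → r_corr = 0.4916 μm/a
carbon steel: T≤10 °C ⇒ hinge +0.150·(1.8−10) = -1.2300
  Pd branch = 1.77·Pd^0.52·e^(0.02·RH+f) = 13.52 μm/a
  Cl⁻ term: 0.102·116.3^0.62·exp(0.033·58+0.04·1.8) = 14.18
  r_corr = 13.52 + 14.18 = 27.7 μm/a
Ordering by μm/a: carbon steel (27.7) > zinc (1.29) > copper (0.492)

["carbon steel", "zinc", "copper"]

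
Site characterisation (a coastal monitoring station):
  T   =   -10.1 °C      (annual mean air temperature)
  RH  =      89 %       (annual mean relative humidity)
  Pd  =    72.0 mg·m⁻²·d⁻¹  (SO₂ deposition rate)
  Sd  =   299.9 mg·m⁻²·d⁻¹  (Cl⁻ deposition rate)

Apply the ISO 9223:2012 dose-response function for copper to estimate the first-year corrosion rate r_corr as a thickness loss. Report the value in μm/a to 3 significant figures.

r_corr = 0.962 μm/a

copper: f(T) = +0.126·(T−10) [T≤10 °C] = -2.5326
  Pd branch = 0.0053·Pd^0.26·e^(0.059·RH+f) = 0.2442 μm/a
  Cl⁻ term: 0.01025·299.9^0.27·exp(0.036·89+0.049·-10.1) = 0.7179
  r_corr = 0.2442 + 0.7179 = 0.9621 μm/a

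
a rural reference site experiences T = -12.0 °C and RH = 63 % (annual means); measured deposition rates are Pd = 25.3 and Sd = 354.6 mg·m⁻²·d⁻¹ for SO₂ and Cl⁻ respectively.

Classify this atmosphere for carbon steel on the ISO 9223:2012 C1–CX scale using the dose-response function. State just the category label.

carbon steel: f(T) = +0.150·(T−10) [T≤10 °C] = -3.3000
  Pd branch = 1.77·Pd^0.52·e^(0.02·RH+f) = 1.235 μm/a
  Sd branch = 0.102·Sd^0.62·e^(0.033·RH+0.04·T) = 19.23 μm/a
  r_corr = 1.235 + 19.23 = 20.46 μm/a
20.5 μm/a falls in (1.3, 25] for carbon steel → category C2

C2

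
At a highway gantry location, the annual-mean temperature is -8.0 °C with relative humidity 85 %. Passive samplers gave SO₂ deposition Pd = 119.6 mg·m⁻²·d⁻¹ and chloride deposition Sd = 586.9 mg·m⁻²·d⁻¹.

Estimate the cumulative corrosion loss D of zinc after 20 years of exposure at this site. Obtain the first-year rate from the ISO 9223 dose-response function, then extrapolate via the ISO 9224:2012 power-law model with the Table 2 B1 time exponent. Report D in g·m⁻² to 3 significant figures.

zinc: temperature factor f = +0.038·(-18.0) = -0.6840
  Pd branch = 0.0129·Pd^0.44·e^(0.046·RH+f) = 2.666 μm/a
  Cl⁻ term: 0.0175·586.9^0.57·exp(0.008·85+0.085·-8.0) = 0.6624
  sum: 2.666 + 0.6624 → r_corr = 3.328 μm/a
ISO 9224: D(t) = r_corr · t^b with b = 0.813 (zinc, B1)
  D(20) = 3.328 × 20^0.813 = 3.328 × 11.42 = 38.01 μm
  Mass loss = 38.01 μm × 7.14 g/cm³ = 271.4 g·m⁻²

D(20) = 271 g·m⁻²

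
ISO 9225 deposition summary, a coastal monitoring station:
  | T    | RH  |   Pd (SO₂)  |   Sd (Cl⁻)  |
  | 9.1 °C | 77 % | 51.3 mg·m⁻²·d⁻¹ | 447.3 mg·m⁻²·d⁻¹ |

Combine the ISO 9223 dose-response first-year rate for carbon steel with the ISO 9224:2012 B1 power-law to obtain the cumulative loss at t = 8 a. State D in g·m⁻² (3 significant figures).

carbon steel: f(T) = +0.150·(T−10) [T≤10 °C] = -0.1350
  sulphur-dioxide contribution → 55.9 μm/a
  chloride contribution → 81.96 μm/a
  ⇒ r_corr(carbon steel) = 137.9 μm/a
ISO 9224: D(t) = r_corr · t^b with b = 0.523 (carbon steel, B1)
  D(8) = 137.9 × 8^0.523 = 137.9 × 2.967 = 409 μm
  Mass loss = 409 μm × 7.85 g/cm³ = 3211 g·m⁻²

D(8) = 3.21e+03 g·m⁻²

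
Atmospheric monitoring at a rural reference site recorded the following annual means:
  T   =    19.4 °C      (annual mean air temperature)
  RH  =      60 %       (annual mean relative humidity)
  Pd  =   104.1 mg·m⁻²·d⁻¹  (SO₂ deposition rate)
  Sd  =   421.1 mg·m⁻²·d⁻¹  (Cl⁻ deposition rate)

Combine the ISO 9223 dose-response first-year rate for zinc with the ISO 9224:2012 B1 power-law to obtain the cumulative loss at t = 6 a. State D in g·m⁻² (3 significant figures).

zinc: f(T) = -0.071·(T−10) [T>10 °C] = -0.6674
  SO₂ term: 0.0129·104.1^0.44·exp(0.046·60-0.6674) = 0.8074
  Cl⁻ term: 0.0175·421.1^0.57·exp(0.008·60+0.085·19.4) = 4.608
  r_corr = 0.8074 + 4.608 = 5.416 μm/a
Long-term exponent b (ISO 9224 Table 2, B1) = 0.813
  D(6) = 5.416 × 6^0.813 = 5.416 × 4.292 = 23.24 μm
  Mass loss = 23.24 μm × 7.14 g/cm³ = 166 g·m⁻²

D(6) = 166 g·m⁻²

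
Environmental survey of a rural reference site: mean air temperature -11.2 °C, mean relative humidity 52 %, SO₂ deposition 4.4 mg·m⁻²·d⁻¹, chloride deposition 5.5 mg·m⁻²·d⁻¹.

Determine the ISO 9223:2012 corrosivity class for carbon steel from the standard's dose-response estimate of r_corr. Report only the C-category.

carbon steel: T≤10 °C ⇒ hinge +0.150·(-11.2−10) = -3.1800
  Pd branch = 1.77·Pd^0.52·e^(0.02·RH+f) = 0.45 μm/a
  Sd branch = 0.102·Sd^0.62·e^(0.033·RH+0.04·T) = 1.043 μm/a
  r_corr = 0.45 + 1.043 = 1.493 μm/a
ISO 9223 Table 2 (carbon steel): 1.3 < 1.49 ≤ 25 μm/a ⇒ C2

C2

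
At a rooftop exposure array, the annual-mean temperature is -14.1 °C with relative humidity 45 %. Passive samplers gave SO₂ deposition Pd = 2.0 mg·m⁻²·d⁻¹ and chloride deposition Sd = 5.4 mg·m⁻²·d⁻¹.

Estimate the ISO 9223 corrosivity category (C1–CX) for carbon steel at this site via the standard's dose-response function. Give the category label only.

C1

carbon steel: T≤10 °C ⇒ hinge +0.150·(-14.1−10) = -3.6150
  SO₂ term: 1.77·2.0^0.52·exp(0.02·45-3.6150) = 0.168
  Sd branch = 0.102·Sd^0.62·e^(0.033·RH+0.04·T) = 0.7289 μm/a
  sum: 0.168 + 0.7289 → r_corr = 0.8969 μm/a
Category bounds: 0…1.3 μm/a bracket r_corr ⇒ C1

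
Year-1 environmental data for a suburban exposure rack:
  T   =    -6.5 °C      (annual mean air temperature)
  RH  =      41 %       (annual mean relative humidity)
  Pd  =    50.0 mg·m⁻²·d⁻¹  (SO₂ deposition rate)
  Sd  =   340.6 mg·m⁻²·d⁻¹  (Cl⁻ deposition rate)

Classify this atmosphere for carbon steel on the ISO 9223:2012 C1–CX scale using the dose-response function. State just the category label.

carbon steel: T≤10 °C ⇒ hinge +0.150·(-6.5−10) = -2.4750
  Pd branch = 1.77·Pd^0.52·e^(0.02·RH+f) = 2.586 μm/a
  Cl⁻ term: 0.102·340.6^0.62·exp(0.033·41+0.04·-6.5) = 11.31
  sum: 2.586 + 11.31 → r_corr = 13.89 μm/a
Category bounds: 1.3…25 μm/a bracket r_corr ⇒ C2

C2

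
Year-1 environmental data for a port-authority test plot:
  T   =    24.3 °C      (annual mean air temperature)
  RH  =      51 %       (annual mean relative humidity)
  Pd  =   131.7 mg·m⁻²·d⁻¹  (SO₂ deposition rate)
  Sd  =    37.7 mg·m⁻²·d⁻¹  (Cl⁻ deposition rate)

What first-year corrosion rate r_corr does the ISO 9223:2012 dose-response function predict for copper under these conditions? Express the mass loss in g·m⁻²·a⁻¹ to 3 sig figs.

copper: f(T) = -0.080·(T−10) [T>10 °C] = -1.1440
  sulphur-dioxide contribution → 0.1217 μm/a
  chloride contribution → 0.5634 μm/a
  ⇒ r_corr(copper) = 0.6851 μm/a
Convert to mass loss: 0.6851 μm/a × 8.96 g/cm³ = 6.139 g·m⁻²·a⁻¹

r_corr = 6.14 g·m⁻²·a⁻¹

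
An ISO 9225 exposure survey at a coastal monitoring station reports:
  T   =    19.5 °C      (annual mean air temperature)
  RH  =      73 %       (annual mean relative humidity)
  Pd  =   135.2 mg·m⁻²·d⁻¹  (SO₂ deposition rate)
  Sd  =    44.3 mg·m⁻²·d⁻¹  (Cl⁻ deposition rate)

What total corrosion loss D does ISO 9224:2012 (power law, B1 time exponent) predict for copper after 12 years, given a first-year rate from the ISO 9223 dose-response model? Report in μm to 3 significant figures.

copper: temperature factor f = -0.080·(9.5) = -0.7600
  SO₂ term: 0.0053·135.2^0.26·exp(0.059·73-0.7600) = 0.6588
  Cl⁻ term: 0.01025·44.3^0.27·exp(0.036·73+0.049·19.5) = 1.027
  r_corr = 0.6588 + 1.027 = 1.686 μm/a
Power-law: D(12) = r_corr · 12^0.667
  D(12) = 1.686 × 12^0.667 = 1.686 × 5.246 = 8.843 μm

D(12) = 8.84 μm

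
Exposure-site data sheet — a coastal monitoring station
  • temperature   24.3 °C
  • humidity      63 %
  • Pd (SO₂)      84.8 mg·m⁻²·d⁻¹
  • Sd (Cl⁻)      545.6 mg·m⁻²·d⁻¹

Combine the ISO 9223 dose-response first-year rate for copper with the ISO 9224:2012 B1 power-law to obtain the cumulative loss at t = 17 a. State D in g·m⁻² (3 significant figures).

D(17) = 119 g·m⁻²

copper: T>10 °C ⇒ hinge -0.080·(24.3−10) = -1.1440
  Pd branch = 0.0053·Pd^0.26·e^(0.059·RH+f) = 0.2203 μm/a
  Cl⁻ term: 0.01025·545.6^0.27·exp(0.036·63+0.049·24.3) = 1.786
  r_corr = 0.2203 + 1.786 = 2.006 μm/a
Power-law: D(17) = r_corr · 17^0.667
  D(17) = 2.006 × 17^0.667 = 2.006 × 6.618 = 13.27 μm
  Mass loss = 13.27 μm × 8.96 g/cm³ = 118.9 g·m⁻²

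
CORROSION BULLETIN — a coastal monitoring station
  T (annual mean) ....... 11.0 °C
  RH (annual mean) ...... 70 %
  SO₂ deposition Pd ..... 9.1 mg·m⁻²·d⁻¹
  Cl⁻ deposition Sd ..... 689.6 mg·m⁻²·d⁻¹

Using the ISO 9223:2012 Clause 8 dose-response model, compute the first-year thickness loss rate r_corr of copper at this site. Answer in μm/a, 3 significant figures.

copper: temperature factor f = -0.080·(1.0) = -0.0800
  SO₂ term: 0.0053·9.1^0.26·exp(0.059·70-0.0800) = 0.5402
  Sd branch = 0.01025·Sd^0.27·e^(0.036·RH+0.049·T) = 1.275 μm/a
  r_corr = 0.5402 + 1.275 = 1.816 μm/a

r_corr = 1.82 μm/a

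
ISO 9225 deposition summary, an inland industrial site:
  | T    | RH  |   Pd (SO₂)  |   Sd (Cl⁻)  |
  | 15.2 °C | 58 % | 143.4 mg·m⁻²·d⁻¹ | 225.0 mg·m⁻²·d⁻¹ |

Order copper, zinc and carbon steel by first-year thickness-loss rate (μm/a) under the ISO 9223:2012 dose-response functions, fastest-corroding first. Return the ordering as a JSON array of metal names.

["carbon steel", "zinc", "copper"]

copper: temperature factor f = -0.080·(5.2) = -0.4160
  Pd branch = 0.0053·Pd^0.26·e^(0.059·RH+f) = 0.3895 μm/a
  Sd branch = 0.01025·Sd^0.27·e^(0.036·RH+0.049·T) = 0.7518 μm/a
  r_corr = 0.3895 + 0.7518 = 1.141 μm/a
zinc: T>10 °C ⇒ hinge -0.071·(15.2−10) = -0.3692
  SO₂ term: 0.0129·143.4^0.44·exp(0.046·58-0.3692) = 1.142
  Cl⁻ term: 0.0175·225.0^0.57·exp(0.008·58+0.085·15.2) = 2.22
  sum: 1.142 + 2.22 → r_corr = 3.363 μm/a
carbon steel: temperature factor f = -0.054·(5.2) = -0.2808
  Pd branch = 1.77·Pd^0.52·e^(0.02·RH+f) = 56.39 μm/a
  Sd branch = 0.102·Sd^0.62·e^(0.033·RH+0.04·T) = 36.5 μm/a
  r_corr = 56.39 + 36.5 = 92.89 μm/a
Ordering by μm/a: carbon steel (92.9) > zinc (3.36) > copper (1.14)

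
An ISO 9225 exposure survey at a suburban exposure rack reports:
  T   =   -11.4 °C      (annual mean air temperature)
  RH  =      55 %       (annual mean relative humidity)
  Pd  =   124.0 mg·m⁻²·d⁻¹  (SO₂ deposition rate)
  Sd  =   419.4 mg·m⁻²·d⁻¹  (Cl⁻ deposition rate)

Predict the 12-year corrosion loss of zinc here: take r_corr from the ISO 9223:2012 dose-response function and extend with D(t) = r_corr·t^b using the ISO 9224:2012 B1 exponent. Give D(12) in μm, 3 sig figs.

zinc: f(T) = +0.038·(T−10) [T≤10 °C] = -0.8132
  SO₂ term: 0.0129·124.0^0.44·exp(0.046·55-0.8132) = 0.5988
  Sd branch = 0.0175·Sd^0.57·e^(0.008·RH+0.085·T) = 0.3223 μm/a
  r_corr = 0.5988 + 0.3223 = 0.9211 μm/a
Long-term exponent b (ISO 9224 Table 2, B1) = 0.813
  D(12) = 0.9211 × 12^0.813 = 0.9211 × 7.54 = 6.945 μm

D(12) = 6.94 μm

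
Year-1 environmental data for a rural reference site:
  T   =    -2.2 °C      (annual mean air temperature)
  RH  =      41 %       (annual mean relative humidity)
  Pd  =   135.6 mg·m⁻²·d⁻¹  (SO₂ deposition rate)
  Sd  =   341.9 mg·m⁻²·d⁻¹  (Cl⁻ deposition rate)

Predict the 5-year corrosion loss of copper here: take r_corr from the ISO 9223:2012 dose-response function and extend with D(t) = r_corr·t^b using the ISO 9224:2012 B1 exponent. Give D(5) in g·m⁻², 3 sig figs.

D(5) = 6.30 g·m⁻²

copper: T≤10 °C ⇒ hinge +0.126·(-2.2−10) = -1.5372
  Pd branch = 0.0053·Pd^0.26·e^(0.059·RH+f) = 0.04588 μm/a
  Cl⁻ term: 0.01025·341.9^0.27·exp(0.036·41+0.049·-2.2) = 0.1946
  sum: 0.04588 + 0.1946 → r_corr = 0.2405 μm/a
Long-term exponent b (ISO 9224 Table 2, B1) = 0.667
  D(5) = 0.2405 × 5^0.667 = 0.2405 × 2.926 = 0.7035 μm
  Mass loss = 0.7035 μm × 8.96 g/cm³ = 6.303 g·m⁻²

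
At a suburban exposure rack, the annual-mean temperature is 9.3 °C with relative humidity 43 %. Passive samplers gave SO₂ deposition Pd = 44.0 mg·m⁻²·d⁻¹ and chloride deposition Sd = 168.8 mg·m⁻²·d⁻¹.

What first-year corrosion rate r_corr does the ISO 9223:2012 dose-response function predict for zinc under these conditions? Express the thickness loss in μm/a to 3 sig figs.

r_corr = 1.49 μm/a

zinc: temperature factor f = +0.038·(-0.7) = -0.0266
  Pd branch = 0.0129·Pd^0.44·e^(0.046·RH+f) = 0.4799 μm/a
  Sd branch = 0.0175·Sd^0.57·e^(0.008·RH+0.085·T) = 1.012 μm/a
  r_corr = 0.4799 + 1.012 = 1.492 μm/a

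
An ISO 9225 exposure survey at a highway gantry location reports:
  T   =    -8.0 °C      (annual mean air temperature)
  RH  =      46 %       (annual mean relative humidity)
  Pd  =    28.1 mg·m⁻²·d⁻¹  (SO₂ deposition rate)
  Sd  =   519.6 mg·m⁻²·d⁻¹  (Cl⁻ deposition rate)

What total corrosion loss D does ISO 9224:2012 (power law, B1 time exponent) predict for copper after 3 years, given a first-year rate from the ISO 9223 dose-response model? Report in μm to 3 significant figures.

D(3) = 0.449 μm

copper: f(T) = +0.126·(T−10) [T≤10 °C] = -2.2680
  SO₂ term: 0.0053·28.1^0.26·exp(0.059·46-2.2680) = 0.01971
  Cl⁻ term: 0.01025·519.6^0.27·exp(0.036·46+0.049·-8.0) = 0.1963
  sum: 0.01971 + 0.1963 → r_corr = 0.216 μm/a
Long-term exponent b (ISO 9224 Table 2, B1) = 0.667
  D(3) = 0.216 × 3^0.667 = 0.216 × 2.081 = 0.4495 μm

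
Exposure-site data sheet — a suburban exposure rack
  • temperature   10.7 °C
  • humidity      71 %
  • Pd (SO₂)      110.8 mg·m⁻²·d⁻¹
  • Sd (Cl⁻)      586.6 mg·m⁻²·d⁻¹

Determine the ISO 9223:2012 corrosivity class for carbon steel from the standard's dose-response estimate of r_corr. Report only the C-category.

carbon steel: temperature factor f = -0.054·(0.7) = -0.0378
  Pd branch = 1.77·Pd^0.52·e^(0.02·RH+f) = 81.55 μm/a
  Sd branch = 0.102·Sd^0.62·e^(0.033·RH+0.04·T) = 84.8 μm/a
  r_corr = 81.55 + 84.8 = 166.3 μm/a
ISO 9223 Table 2 (carbon steel): 80 < 166 ≤ 200 μm/a ⇒ C5

C5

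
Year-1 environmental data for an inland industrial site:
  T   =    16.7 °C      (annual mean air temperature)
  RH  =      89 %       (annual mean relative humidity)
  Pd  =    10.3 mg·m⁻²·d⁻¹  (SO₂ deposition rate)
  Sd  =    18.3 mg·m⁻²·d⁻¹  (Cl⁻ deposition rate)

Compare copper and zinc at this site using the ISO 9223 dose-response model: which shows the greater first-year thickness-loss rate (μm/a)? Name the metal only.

copper: f(T) = -0.080·(T−10) [T>10 °C] = -0.5360
  Pd branch = 0.0053·Pd^0.26·e^(0.059·RH+f) = 1.085 μm/a
  Sd branch = 0.01025·Sd^0.27·e^(0.036·RH+0.049·T) = 1.254 μm/a
  sum: 1.085 + 1.254 → r_corr = 2.339 μm/a
zinc: T>10 °C ⇒ hinge -0.071·(16.7−10) = -0.4757
  SO₂ term: 0.0129·10.3^0.44·exp(0.046·89-0.4757) = 1.342
  Sd branch = 0.0175·Sd^0.57·e^(0.008·RH+0.085·T) = 0.7733 μm/a
  r_corr = 1.342 + 0.7733 = 2.115 μm/a
Ordering by μm/a: copper (2.34) > zinc (2.11)

copper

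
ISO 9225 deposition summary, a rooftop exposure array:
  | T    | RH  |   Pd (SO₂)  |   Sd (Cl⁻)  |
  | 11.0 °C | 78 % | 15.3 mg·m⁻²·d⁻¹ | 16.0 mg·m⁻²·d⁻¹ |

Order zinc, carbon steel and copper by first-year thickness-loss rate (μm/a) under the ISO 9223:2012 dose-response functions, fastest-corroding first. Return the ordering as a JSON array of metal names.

zinc: temperature factor f = -0.071·(1.0) = -0.0710
  SO₂ term: 0.0129·15.3^0.44·exp(0.046·78-0.0710) = 1.443
  Cl⁻ term: 0.0175·16.0^0.57·exp(0.008·78+0.085·11.0) = 0.4041
  sum: 1.443 + 0.4041 → r_corr = 1.847 μm/a
carbon steel: temperature factor f = -0.054·(1.0) = -0.0540
  Pd branch = 1.77·Pd^0.52·e^(0.02·RH+f) = 32.97 μm/a
  Sd branch = 0.102·Sd^0.62·e^(0.033·RH+0.04·T) = 11.59 μm/a
  sum: 32.97 + 11.59 → r_corr = 44.56 μm/a
copper: temperature factor f = -0.080·(1.0) = -0.0800
  SO₂ term: 0.0053·15.3^0.26·exp(0.059·78-0.0800) = 0.9912
  Cl⁻ term: 0.01025·16.0^0.27·exp(0.036·78+0.049·11.0) = 0.6158
  sum: 0.9912 + 0.6158 → r_corr = 1.607 μm/a
Ordering by μm/a: carbon steel (44.6) > zinc (1.85) > copper (1.61)

["carbon steel", "zinc", "copper"]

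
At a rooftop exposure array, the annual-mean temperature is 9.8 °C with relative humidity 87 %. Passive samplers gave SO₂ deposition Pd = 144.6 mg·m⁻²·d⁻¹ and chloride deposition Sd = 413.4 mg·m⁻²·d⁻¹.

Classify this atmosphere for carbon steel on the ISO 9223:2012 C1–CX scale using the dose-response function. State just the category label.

CX

carbon steel: temperature factor f = +0.150·(-0.2) = -0.0300
  SO₂ term: 1.77·144.6^0.52·exp(0.02·87-0.0300) = 130
  Cl⁻ term: 0.102·413.4^0.62·exp(0.033·87+0.04·9.8) = 111.6
  sum: 130 + 111.6 → r_corr = 241.6 μm/a
Category bounds: 200…700 μm/a bracket r_corr ⇒ CX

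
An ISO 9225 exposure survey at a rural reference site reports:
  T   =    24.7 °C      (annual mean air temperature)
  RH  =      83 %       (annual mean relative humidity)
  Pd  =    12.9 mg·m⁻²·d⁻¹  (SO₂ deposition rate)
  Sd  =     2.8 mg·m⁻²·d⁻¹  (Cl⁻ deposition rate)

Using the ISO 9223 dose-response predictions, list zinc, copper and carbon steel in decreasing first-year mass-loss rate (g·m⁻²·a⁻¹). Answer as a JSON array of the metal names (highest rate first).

["carbon steel", "copper", "zinc"]

zinc: f(T) = -0.071·(T−10) [T>10 °C] = -1.0437
  sulphur-dioxide contribution → 0.637 μm/a
  chloride contribution → 0.499 μm/a
  total first-year rate 1.136 μm/a
  mass loss = 1.136 μm/a × 7.14 g/cm³ = 8.111 g·m⁻²·a⁻¹
copper: T>10 °C ⇒ hinge -0.080·(24.7−10) = -1.1760
  sulphur-dioxide contribution → 0.4256 μm/a
  chloride contribution → 0.9011 μm/a
  total first-year rate 1.327 μm/a
  mass loss = 1.327 μm/a × 8.96 g/cm³ = 11.89 g·m⁻²·a⁻¹
carbon steel: T>10 °C ⇒ hinge -0.054·(24.7−10) = -0.7938
  sulphur-dioxide contribution → 15.91 μm/a
  chloride contribution → 8.025 μm/a
  ⇒ r_corr(carbon steel) = 23.93 μm/a
  mass loss = 23.93 μm/a × 7.85 g/cm³ = 187.9 g·m⁻²·a⁻¹
Ordering by g·m⁻²·a⁻¹: carbon steel (188) > copper (11.9) > zinc (8.11)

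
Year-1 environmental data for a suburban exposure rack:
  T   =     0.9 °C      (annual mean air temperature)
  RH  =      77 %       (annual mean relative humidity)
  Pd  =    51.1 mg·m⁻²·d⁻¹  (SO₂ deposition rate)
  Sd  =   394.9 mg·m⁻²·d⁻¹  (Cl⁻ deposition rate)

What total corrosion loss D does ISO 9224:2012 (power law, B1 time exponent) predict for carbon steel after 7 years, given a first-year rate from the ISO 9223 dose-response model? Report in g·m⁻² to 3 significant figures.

D(7) = 1.54e+03 g·m⁻²

carbon steel: T≤10 °C ⇒ hinge +0.150·(0.9−10) = -1.3650
  Pd branch = 1.77·Pd^0.52·e^(0.02·RH+f) = 16.31 μm/a
  Cl⁻ term: 0.102·394.9^0.62·exp(0.033·77+0.04·0.9) = 54.65
  sum: 16.31 + 54.65 → r_corr = 70.96 μm/a
Long-term exponent b (ISO 9224 Table 2, B1) = 0.523
  D(7) = 70.96 × 7^0.523 = 70.96 × 2.767 = 196.3 μm
  Mass loss = 196.3 μm × 7.85 g/cm³ = 1541 g·m⁻²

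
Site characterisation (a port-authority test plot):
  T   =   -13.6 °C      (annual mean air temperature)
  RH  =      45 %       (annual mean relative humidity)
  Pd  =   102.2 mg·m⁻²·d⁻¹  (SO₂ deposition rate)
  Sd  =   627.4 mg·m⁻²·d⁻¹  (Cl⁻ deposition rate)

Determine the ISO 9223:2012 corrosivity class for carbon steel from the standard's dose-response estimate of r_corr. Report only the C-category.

C2

carbon steel: T≤10 °C ⇒ hinge +0.150·(-13.6−10) = -3.5400
  sulphur-dioxide contribution → 1.401 μm/a
  chloride contribution → 14.18 μm/a
  ⇒ r_corr(carbon steel) = 15.58 μm/a
15.6 μm/a falls in (1.3, 25] for carbon steel → category C2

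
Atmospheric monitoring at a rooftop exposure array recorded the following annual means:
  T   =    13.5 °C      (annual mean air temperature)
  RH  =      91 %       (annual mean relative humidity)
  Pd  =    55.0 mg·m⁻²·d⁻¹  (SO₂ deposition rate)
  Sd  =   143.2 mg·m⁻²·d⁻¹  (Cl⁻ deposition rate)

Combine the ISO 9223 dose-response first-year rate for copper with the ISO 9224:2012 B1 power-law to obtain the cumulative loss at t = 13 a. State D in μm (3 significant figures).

D(13) = 24.6 μm

copper: T>10 °C ⇒ hinge -0.080·(13.5−10) = -0.2800
  Pd branch = 0.0053·Pd^0.26·e^(0.059·RH+f) = 2.437 μm/a
  Cl⁻ term: 0.01025·143.2^0.27·exp(0.036·91+0.049·13.5) = 2.008
  r_corr = 2.437 + 2.008 = 4.446 μm/a
Long-term exponent b (ISO 9224 Table 2, B1) = 0.667
  D(13) = 4.446 × 13^0.667 = 4.446 × 5.534 = 24.6 μm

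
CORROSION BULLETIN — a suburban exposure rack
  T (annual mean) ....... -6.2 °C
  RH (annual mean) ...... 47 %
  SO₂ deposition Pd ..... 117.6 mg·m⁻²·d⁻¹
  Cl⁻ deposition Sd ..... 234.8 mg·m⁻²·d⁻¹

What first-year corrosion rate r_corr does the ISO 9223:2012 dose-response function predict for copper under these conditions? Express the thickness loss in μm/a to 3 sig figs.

r_corr = 0.217 μm/a

copper: f(T) = +0.126·(T−10) [T≤10 °C] = -2.0412
  SO₂ term: 0.0053·117.6^0.26·exp(0.059·47-2.0412) = 0.03805
  Cl⁻ term: 0.01025·234.8^0.27·exp(0.036·47+0.049·-6.2) = 0.1793
  sum: 0.03805 + 0.1793 → r_corr = 0.2174 μm/a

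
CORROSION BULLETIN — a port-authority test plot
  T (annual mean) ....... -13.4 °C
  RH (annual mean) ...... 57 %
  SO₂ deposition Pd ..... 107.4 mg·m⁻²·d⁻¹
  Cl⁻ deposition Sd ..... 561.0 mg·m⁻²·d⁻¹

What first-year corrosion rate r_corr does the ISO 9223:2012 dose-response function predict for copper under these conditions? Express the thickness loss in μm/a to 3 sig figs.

copper: f(T) = +0.126·(T−10) [T≤10 °C] = -2.9484
  Pd branch = 0.0053·Pd^0.26·e^(0.059·RH+f) = 0.02706 μm/a
  Sd branch = 0.01025·Sd^0.27·e^(0.036·RH+0.049·T) = 0.2285 μm/a
  r_corr = 0.02706 + 0.2285 = 0.2556 μm/a

r_corr = 0.256 μm/a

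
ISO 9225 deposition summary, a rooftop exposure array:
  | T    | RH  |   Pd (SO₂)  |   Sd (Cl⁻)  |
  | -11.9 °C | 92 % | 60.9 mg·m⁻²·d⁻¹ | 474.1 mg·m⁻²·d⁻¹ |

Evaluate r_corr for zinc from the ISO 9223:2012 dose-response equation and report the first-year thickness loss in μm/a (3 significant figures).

zinc: temperature factor f = +0.038·(-21.9) = -0.8322
  Pd branch = 0.0129·Pd^0.44·e^(0.046·RH+f) = 2.357 μm/a
  Sd branch = 0.0175·Sd^0.57·e^(0.008·RH+0.085·T) = 0.4453 μm/a
  sum: 2.357 + 0.4453 → r_corr = 2.802 μm/a

r_corr = 2.80 μm/a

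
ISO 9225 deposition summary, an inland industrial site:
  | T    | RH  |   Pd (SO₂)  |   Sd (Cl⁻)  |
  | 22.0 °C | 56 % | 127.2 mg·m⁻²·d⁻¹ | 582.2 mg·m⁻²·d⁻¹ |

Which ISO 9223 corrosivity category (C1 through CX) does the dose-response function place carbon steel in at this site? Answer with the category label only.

C5

carbon steel: T>10 °C ⇒ hinge -0.054·(22.0−10) = -0.6480
  Pd branch = 1.77·Pd^0.52·e^(0.02·RH+f) = 35.26 μm/a
  Sd branch = 0.102·Sd^0.62·e^(0.033·RH+0.04·T) = 80.85 μm/a
  r_corr = 35.26 + 80.85 = 116.1 μm/a
ISO 9223 Table 2 (carbon steel): 80 < 116 ≤ 200 μm/a ⇒ C5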